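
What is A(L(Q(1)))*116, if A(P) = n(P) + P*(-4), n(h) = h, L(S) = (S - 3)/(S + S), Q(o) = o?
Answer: 348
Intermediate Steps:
L(S) = (-3 + S)/(2*S) (L(S) = (-3 + S)/((2*S)) = (-3 + S)*(1/(2*S)) = (-3 + S)/(2*S))
A(P) = -3*P (A(P) = P + P*(-4) = P - 4*P = -3*P)
A(L(Q(1)))*116 = -3*(-3 + 1)/(2*1)*116 = -3*(-2)/2*116 = -3*(-1)*116 = 3*116 = 348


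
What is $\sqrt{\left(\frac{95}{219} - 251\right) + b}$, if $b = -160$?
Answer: $\frac{i \sqrt{19691166}}{219} \approx 20.262 i$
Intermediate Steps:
$\sqrt{\left(\frac{95}{219} - 251\right) + b} = \sqrt{\left(\frac{95}{219} - 251\right) - 160} = \sqrt{- \frac{54874}{219} - 160} = \sqrt{- \frac{89914}{219}} = \frac{i \sqrt{19691166}}{219}$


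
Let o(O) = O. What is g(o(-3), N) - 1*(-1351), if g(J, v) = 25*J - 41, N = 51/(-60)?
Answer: 1235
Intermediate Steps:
N = -17/20 (N = 51*(-1/60) = -17/20 ≈ -0.85000)
g(J, v) = -41 + 25*J
g(o(-3), N) - 1*(-1351) = (-41 + 25*(-3)) - 1*(-1351) = (-41 - 75) + 1351 = -116 + 1351 = 1235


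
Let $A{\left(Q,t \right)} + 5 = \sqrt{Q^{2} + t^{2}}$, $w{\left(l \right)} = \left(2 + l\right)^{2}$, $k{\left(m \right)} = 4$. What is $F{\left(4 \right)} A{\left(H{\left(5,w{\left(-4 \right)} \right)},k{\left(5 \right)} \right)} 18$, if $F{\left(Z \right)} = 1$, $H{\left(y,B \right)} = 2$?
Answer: $-90 + 36 \sqrt{5} \approx -9.5016$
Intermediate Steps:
$A{\left(Q,t \right)} = -5 + \sqrt{Q^{2} + t^{2}}$
$F{\left(4 \right)} A{\left(H{\left(5,w{\left(-4 \right)} \right)},k{\left(5 \right)} \right)} 18 = 1 \left(-5 + \sqrt{2^{2} + 4^{2}}\right) 18 = 1 \left(-5 + \sqrt{4 + 16}\right) 18 = 1 \left(-5 + \sqrt{20}\right) 18 = 1 \left(-5 + 2 \sqrt{5}\right) 18 = \left(-5 + 2 \sqrt{5}\right) 18 = -90 + 36 \sqrt{5}$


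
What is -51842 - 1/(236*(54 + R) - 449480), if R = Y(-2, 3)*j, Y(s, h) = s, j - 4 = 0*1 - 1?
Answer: -22714675983/438152 ≈ -51842.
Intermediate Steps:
j = 3 (j = 4 + (0*1 - 1) = 4 + (0 - 1) = 4 - 1 = 3)
R = -6 (R = -2*3 = -6)
-51842 - 1/(236*(54 + R) - 449480) = -51842 - 1/(236*(54 - 6) - 449480) = -51842 - 1/(236*48 - 449480) = -51842 - 1/(11328 - 449480) = -51842 - 1/(-438152) = -51842 - 1*(-1/438152) = -51842 + 1/438152 = -22714675983/438152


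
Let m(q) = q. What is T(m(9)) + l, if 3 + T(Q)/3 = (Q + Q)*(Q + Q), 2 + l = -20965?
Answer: -20004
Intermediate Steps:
l = -20967 (l = -2 - 20965 = -20967)
T(Q) = -9 + 12*Q² (T(Q) = -9 + 3*((Q + Q)*(Q + Q)) = -9 + 3*((2*Q)*(2*Q)) = -9 + 3*(4*Q²) = -9 + 12*Q²)
T(m(9)) + l = (-9 + 12*9²) - 20967 = (-9 + 12*81) - 20967 = (-9 + 972) - 20967 = 963 - 20967 = -20004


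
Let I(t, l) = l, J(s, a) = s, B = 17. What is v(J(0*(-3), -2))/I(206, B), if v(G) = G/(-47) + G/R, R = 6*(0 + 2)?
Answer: 0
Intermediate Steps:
R = 12 (R = 6*2 = 12)
v(G) = 35*G/564 (v(G) = G/(-47) + G/12 = G*(-1/47) + G*(1/12) = -G/47 + G/12 = 35*G/564)
v(J(0*(-3), -2))/I(206, B) = (35*(0*(-3))/564)/17 = ((35/564)*0)*(1/17) = 0*(1/17) = 0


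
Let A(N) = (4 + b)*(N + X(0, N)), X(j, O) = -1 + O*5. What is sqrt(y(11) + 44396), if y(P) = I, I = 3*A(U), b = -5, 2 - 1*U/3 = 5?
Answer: sqrt(44561) ≈ 211.09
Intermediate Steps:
U = -9 (U = 6 - 3*5 = 6 - 15 = -9)
X(j, O) = -1 + 5*O
A(N) = 1 - 6*N (A(N) = (4 - 5)*(N + (-1 + 5*N)) = -(-1 + 6*N) = 1 - 6*N)
I = 165 (I = 3*(1 - 6*(-9)) = 3*(1 + 54) = 3*55 = 165)
y(P) = 165
sqrt(y(11) + 44396) = sqrt(165 + 44396) = sqrt(44561)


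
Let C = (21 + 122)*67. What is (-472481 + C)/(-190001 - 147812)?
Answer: 462900/337813 ≈ 1.3703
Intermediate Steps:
C = 9581 (C = 143*67 = 9581)
(-472481 + C)/(-190001 - 147812) = (-472481 + 9581)/(-190001 - 147812) = -462900/(-337813) = -462900*(-1/337813) = 462900/337813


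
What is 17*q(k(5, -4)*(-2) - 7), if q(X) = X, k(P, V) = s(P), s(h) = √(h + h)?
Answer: -119 - 34*√10 ≈ -226.52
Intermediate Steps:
s(h) = √2*√h (s(h) = √(2*h) = √2*√h)
k(P, V) = √2*√P
17*q(k(5, -4)*(-2) - 7) = 17*((√2*√5)*(-2) - 7) = 17*(√10*(-2) - 7) = 17*(-2*√10 - 7) = 17*(-7 - 2*√10) = -119 - 34*√10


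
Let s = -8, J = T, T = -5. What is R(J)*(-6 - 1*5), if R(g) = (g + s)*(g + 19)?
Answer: 2002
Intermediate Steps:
J = -5
R(g) = (-8 + g)*(19 + g) (R(g) = (g - 8)*(g + 19) = (-8 + g)*(19 + g))
R(J)*(-6 - 1*5) = (-152 + (-5)**2 + 11*(-5))*(-6 - 1*5) = (-152 + 25 - 55)*(-6 - 5) = -182*(-11) = 2002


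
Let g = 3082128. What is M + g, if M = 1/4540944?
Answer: 13995770648833/4540944 ≈ 3.0821e+6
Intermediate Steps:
M = 1/4540944 ≈ 2.2022e-7
M + g = 1/4540944 + 3082128 = 13995770648833/4540944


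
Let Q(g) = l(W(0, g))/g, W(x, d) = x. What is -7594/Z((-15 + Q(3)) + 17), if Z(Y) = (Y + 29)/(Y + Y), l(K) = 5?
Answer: -83534/49 ≈ -1704.8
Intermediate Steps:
Q(g) = 5/g
Z(Y) = (29 + Y)/(2*Y) (Z(Y) = (29 + Y)/((2*Y)) = (29 + Y)*(1/(2*Y)) = (29 + Y)/(2*Y))
-7594/Z((-15 + Q(3)) + 17) = -7594*2*((-15 + 5/3) + 17)/(29 + ((-15 + 5/3) + 17)) = -7594*2*(-40/3 + 17)/(29 + (-40/3 + 17)) = -7594*22/(3*(29 + 11/3)) = -7594/((½)*(3/11)*(98/3)) = -7594/49/11 = -7594*11/49 = -83534/49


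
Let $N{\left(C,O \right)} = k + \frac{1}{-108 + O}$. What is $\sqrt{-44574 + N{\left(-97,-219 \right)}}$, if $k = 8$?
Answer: $\frac{i \sqrt{4765398141}}{327} \approx 211.11 i$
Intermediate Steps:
$N{\left(C,O \right)} = 8 + \frac{1}{-108 + O}$
$\sqrt{-44574 + N{\left(-97,-219 \right)}} = \sqrt{-44574 + \frac{-863 + 8 \left(-219\right)}{-108 - 219}} = \sqrt{-44574 + \frac{-863 - 1752}{-327}} = \sqrt{-44574 - - \frac{2615}{327}} = \sqrt{-44574 + \frac{2615}{327}} = \sqrt{- \frac{14573083}{327}} = \frac{i \sqrt{4765398141}}{327}$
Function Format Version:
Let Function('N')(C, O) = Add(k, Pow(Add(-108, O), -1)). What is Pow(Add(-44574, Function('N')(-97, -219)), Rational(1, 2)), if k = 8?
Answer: Mul(Rational(1, 327), I, Pow(4765398141, Rational(1, 2))) ≈ Mul(211.11, I)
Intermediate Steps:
Function('N')(C, O) = Add(8, Pow(Add(-108, O), -1))
Pow(Add(-44574, Function('N')(-97, -219)), Rational(1, 2)) = Pow(Add(-44574, Mul(Pow(Add(-108, -219), -1), Add(-863, Mul(8, -219)))), Rational(1, 2)) = Pow(Add(-44574, Mul(Pow(-327, -1), Add(-863, -1752))), Rational(1, 2)) = Pow(Add(-44574, Mul(Rational(-1, 327), -2615)), Rational(1, 2)) = Pow(Add(-44574, Rational(2615, 327)), Rational(1, 2)) = Pow(Rational(-14573083, 327), Rational(1, 2)) = Mul(Rational(1, 327), I, Pow(4765398141, Rational(1, 2)))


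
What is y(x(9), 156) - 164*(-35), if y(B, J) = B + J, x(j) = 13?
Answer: 5909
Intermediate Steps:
y(x(9), 156) - 164*(-35) = (13 + 156) - 164*(-35) = 169 + 5740 = 5909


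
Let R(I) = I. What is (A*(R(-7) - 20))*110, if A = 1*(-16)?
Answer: 47520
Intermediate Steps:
A = -16
(A*(R(-7) - 20))*110 = -16*(-7 - 20)*110 = -16*(-27)*110 = 432*110 = 47520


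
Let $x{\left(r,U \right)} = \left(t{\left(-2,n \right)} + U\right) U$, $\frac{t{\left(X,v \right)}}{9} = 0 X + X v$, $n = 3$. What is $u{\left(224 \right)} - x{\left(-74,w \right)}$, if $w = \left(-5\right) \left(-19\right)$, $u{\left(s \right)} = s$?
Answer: $-3671$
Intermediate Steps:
$t{\left(X,v \right)} = 9 X v$ ($t{\left(X,v \right)} = 9 \left(0 X + X v\right) = 9 \left(0 + X v\right) = 9 X v$)
$w = 95$
$x{\left(r,U \right)} = U \left(-54 + U\right)$ ($x{\left(r,U \right)} = \left(9 \left(-2\right) 3 + U\right) U = \left(-54 + U\right) U = U \left(-54 + U\right)$)
$u{\left(224 \right)} - x{\left(-74,w \right)} = 224 - 95 \left(-54 + 95\right) = 224 - 95 \cdot 41 = 224 - 3895 = -3671$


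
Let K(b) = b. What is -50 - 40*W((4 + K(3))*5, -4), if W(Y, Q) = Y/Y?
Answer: -90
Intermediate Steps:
W(Y, Q) = 1
-50 - 40*W((4 + K(3))*5, -4) = -50 - 40*1 = -50 - 40 = -90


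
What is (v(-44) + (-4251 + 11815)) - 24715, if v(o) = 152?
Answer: -16999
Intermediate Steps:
(v(-44) + (-4251 + 11815)) - 24715 = (152 + (-4251 + 11815)) - 24715 = (152 + 7564) - 24715 = 7716 - 24715 = -16999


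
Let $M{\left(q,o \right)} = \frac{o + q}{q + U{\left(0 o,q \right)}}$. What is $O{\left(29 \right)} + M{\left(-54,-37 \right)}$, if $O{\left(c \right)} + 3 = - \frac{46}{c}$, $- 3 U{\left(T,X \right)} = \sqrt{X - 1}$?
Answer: $\frac{7 \left(- 19 \sqrt{55} + 1947 i\right)}{29 \left(\sqrt{55} - 162 i\right)} \approx -2.9045 - 0.076985 i$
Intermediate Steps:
$U{\left(T,X \right)} = - \frac{\sqrt{-1 + X}}{3}$ ($U{\left(T,X \right)} = - \frac{\sqrt{X - 1}}{3} = - \frac{\sqrt{-1 + X}}{3}$)
$M{\left(q,o \right)} = \frac{o + q}{q - \frac{\sqrt{-1 + q}}{3}}$
$O{\left(c \right)} = -3 - \frac{46}{c}$
$O{\left(29 \right)} + M{\left(-54,-37 \right)} = \left(-3 - \frac{46}{29}\right) + \frac{3 \left(-37 - 54\right)}{- \sqrt{-1 - 54} + 3 \left(-54\right)} = \left(-3 - \frac{46}{29}\right) + 3 \frac{1}{- \sqrt{-55} - 162} \left(-91\right) = \left(-3 - \frac{46}{29}\right) + 3 \frac{1}{- i \sqrt{55} - 162} \left(-91\right) = - \frac{133}{29} + 3 \frac{1}{- i \sqrt{55} - 162} \left(-91\right) = - \frac{133}{29} + 3 \frac{1}{-162 - i \sqrt{55}} \left(-91\right) = - \frac{133}{29} - \frac{273}{-162 - i \sqrt{55}}$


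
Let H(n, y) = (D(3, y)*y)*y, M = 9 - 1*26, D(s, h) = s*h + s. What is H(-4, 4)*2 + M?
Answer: 463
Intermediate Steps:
D(s, h) = s + h*s (D(s, h) = h*s + s = s + h*s)
M = -17 (M = 9 - 26 = -17)
H(n, y) = y**2*(3 + 3*y) (H(n, y) = ((3*(1 + y))*y)*y = ((3 + 3*y)*y)*y = (y*(3 + 3*y))*y = y**2*(3 + 3*y))
H(-4, 4)*2 + M = (3*4**2*(1 + 4))*2 - 17 = (3*16*5)*2 - 17 = 240*2 - 17 = 480 - 17 = 463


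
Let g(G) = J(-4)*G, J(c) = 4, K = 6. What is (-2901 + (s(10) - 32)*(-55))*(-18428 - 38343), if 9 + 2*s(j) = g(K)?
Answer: 176387497/2 ≈ 8.8194e+7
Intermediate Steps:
g(G) = 4*G
s(j) = 15/2 (s(j) = -9/2 + (4*6)/2 = -9/2 + (1/2)*24 = -9/2 + 12 = 15/2)
(-2901 + (s(10) - 32)*(-55))*(-18428 - 38343) = (-2901 + (15/2 - 32)*(-55))*(-18428 - 38343) = (-2901 - 49/2*(-55))*(-56771) = (-2901 + 2695/2)*(-56771) = -3107/2*(-56771) = 176387497/2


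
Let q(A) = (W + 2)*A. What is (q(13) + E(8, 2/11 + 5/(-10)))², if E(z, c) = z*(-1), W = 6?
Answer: 9216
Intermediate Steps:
E(z, c) = -z
q(A) = 8*A (q(A) = (6 + 2)*A = 8*A)
(q(13) + E(8, 2/11 + 5/(-10)))² = (8*13 - 1*8)² = (104 - 8)² = 96² = 9216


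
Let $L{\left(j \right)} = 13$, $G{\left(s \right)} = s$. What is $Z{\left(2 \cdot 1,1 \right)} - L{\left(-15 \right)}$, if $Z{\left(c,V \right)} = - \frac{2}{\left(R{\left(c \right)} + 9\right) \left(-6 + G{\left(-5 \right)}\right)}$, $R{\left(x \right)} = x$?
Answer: $- \frac{1571}{121} \approx -12.983$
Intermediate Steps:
$Z{\left(c,V \right)} = - \frac{2}{-99 - 11 c}$ ($Z{\left(c,V \right)} = - \frac{2}{\left(c + 9\right) \left(-6 - 5\right)} = - \frac{2}{\left(9 + c\right) \left(-11\right)} = - \frac{2}{-99 - 11 c}$)
$Z{\left(2 \cdot 1,1 \right)} - L{\left(-15 \right)} = \frac{2}{11 \left(9 + 2 \cdot 1\right)} - 13 = \frac{2}{11 \left(9 + 2\right)} - 13 = \frac{2}{11 \cdot 11} - 13 = \frac{2}{11} \cdot \frac{1}{11} - 13 = \frac{2}{121} - 13 = - \frac{1571}{121}$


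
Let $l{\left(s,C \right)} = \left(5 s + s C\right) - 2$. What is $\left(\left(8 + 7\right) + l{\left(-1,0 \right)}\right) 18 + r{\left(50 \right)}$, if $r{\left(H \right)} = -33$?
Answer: $111$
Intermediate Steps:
$l{\left(s,C \right)} = -2 + 5 s + C s$ ($l{\left(s,C \right)} = \left(5 s + C s\right) - 2 = -2 + 5 s + C s$)
$\left(\left(8 + 7\right) + l{\left(-1,0 \right)}\right) 18 + r{\left(50 \right)} = \left(\left(8 + 7\right) + \left(-2 + 5 \left(-1\right) + 0 \left(-1\right)\right)\right) 18 - 33 = \left(15 - 7\right) 18 - 33 = 8 \cdot 18 - 33 = 144 - 33 = 111$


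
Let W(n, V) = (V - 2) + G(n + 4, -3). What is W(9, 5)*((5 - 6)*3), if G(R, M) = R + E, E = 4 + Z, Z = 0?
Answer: -60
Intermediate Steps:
E = 4 (E = 4 + 0 = 4)
G(R, M) = 4 + R (G(R, M) = R + 4 = 4 + R)
W(n, V) = 6 + V + n (W(n, V) = (V - 2) + (4 + (n + 4)) = (-2 + V) + (4 + (4 + n)) = (-2 + V) + (8 + n) = 6 + V + n)
W(9, 5)*((5 - 6)*3) = (6 + 5 + 9)*((5 - 6)*3) = 20*(-1*3) = 20*(-3) = -60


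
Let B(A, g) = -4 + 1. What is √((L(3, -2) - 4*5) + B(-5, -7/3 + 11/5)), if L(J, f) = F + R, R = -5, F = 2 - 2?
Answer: 2*I*√7 ≈ 5.2915*I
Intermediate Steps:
F = 0
L(J, f) = -5 (L(J, f) = 0 - 5 = -5)
B(A, g) = -3
√((L(3, -2) - 4*5) + B(-5, -7/3 + 11/5)) = √((-5 - 4*5) - 3) = √((-5 - 20) - 3) = √(-25 - 3) = √(-28) = 2*I*√7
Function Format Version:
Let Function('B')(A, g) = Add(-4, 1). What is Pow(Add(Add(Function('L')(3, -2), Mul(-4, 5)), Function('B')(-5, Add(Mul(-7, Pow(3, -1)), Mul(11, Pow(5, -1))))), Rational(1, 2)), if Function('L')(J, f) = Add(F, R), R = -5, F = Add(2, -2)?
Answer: Mul(2, I, Pow(7, Rational(1, 2))) ≈ Mul(5.2915, I)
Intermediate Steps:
F = 0
Function('L')(J, f) = -5 (Function('L')(J, f) = Add(0, -5) = -5)
Function('B')(A, g) = -3
Pow(Add(Add(Function('L')(3, -2), Mul(-4, 5)), Function('B')(-5, Add(Mul(-7, Pow(3, -1)), Mul(11, Pow(5, -1))))), Rational(1, 2)) = Pow(Add(Add(-5, Mul(-4, 5)), -3), Rational(1, 2)) = Pow(Add(Add(-5, -20), -3), Rational(1, 2)) = Pow(Add(-25, -3), Rational(1, 2)) = Pow(-28, Rational(1, 2)) = Mul(2, I, Pow(7, Rational(1, 2)))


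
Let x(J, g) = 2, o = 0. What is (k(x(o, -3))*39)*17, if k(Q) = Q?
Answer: 1326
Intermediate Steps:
(k(x(o, -3))*39)*17 = (2*39)*17 = 78*17 = 1326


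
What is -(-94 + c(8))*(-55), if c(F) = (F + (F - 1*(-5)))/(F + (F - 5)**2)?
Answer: -86735/17 ≈ -5102.1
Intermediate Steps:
c(F) = (5 + 2*F)/(F + (-5 + F)**2) (c(F) = (F + (F + 5))/(F + (-5 + F)**2) = (F + (5 + F))/(F + (-5 + F)**2) = (5 + 2*F)/(F + (-5 + F)**2))
-(-94 + c(8))*(-55) = -(-94 + (5 + 2*8)/(8 + (-5 + 8)**2))*(-55) = -(-94 + (5 + 16)/(8 + 3**2))*(-55) = -(-94 + 21/(8 + 9))*(-55) = -(-94 + 21/17)*(-55) = -(-1577)*(-55)/17 = -1*86735/17 = -86735/17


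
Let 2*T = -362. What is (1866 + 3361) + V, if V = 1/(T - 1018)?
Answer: 6267172/1199 ≈ 5227.0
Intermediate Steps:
T = -181 (T = (1/2)*(-362) = -181)
V = -1/1199 (V = 1/(-181 - 1018) = 1/(-1199) = -1/1199 ≈ -0.00083403)
(1866 + 3361) + V = (1866 + 3361) - 1/1199 = 5227 - 1/1199 = 6267172/1199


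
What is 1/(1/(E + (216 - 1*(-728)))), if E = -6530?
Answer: -5586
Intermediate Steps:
1/(1/(E + (216 - 1*(-728)))) = 1/(1/(-6530 + (216 - 1*(-728)))) = 1/(1/(-6530 + (216 + 728))) = 1/(1/(-6530 + 944)) = 1/(1/(-5586)) = 1/(-1/5586) = -5586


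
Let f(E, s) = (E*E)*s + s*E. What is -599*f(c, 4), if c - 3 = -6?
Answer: -14376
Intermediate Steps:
c = -3 (c = 3 - 6 = -3)
f(E, s) = E*s + s*E**2 (f(E, s) = E**2*s + E*s = s*E**2 + E*s = E*s + s*E**2)
-599*f(c, 4) = -(-1797)*4*(1 - 3) = -(-1797)*4*(-2) = -599*24 = -14376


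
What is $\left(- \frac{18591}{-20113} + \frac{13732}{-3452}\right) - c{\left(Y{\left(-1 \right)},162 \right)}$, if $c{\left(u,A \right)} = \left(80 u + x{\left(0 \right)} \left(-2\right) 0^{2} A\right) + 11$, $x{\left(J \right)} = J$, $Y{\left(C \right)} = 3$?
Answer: $- \frac{4409741165}{17357519} \approx -254.05$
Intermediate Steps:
$c{\left(u,A \right)} = 11 + 80 u$ ($c{\left(u,A \right)} = \left(80 u + 0 \left(-2\right) 0^{2} A\right) + 11 = \left(80 u + 0 \cdot 0 A\right) + 11 = \left(80 u + 0 A\right) + 11 = \left(80 u + 0\right) + 11 = 80 u + 11 = 11 + 80 u$)
$\left(- \frac{18591}{-20113} + \frac{13732}{-3452}\right) - c{\left(Y{\left(-1 \right)},162 \right)} = \left(- \frac{18591}{-20113} + \frac{13732}{-3452}\right) - \left(11 + 80 \cdot 3\right) = \left(\left(-18591\right) \left(- \frac{1}{20113}\right) + 13732 \left(- \frac{1}{3452}\right)\right) - \left(11 + 240\right) = \left(\frac{18591}{20113} - \frac{3433}{863}\right) - 251 = - \frac{53003896}{17357519} - 251 = - \frac{4409741165}{17357519}$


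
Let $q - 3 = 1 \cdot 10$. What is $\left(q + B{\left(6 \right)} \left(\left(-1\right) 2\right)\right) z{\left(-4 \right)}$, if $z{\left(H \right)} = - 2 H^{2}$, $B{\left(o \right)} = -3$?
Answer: $-608$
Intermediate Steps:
$q = 13$ ($q = 3 + 1 \cdot 10 = 3 + 10 = 13$)
$\left(q + B{\left(6 \right)} \left(\left(-1\right) 2\right)\right) z{\left(-4 \right)} = \left(13 - 3 \left(\left(-1\right) 2\right)\right) \left(- 2 \left(-4\right)^{2}\right) = \left(13 - -6\right) \left(\left(-2\right) 16\right) = \left(13 + 6\right) \left(-32\right) = 19 \left(-32\right) = -608$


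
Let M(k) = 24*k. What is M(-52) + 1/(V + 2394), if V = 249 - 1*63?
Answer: -3219839/2580 ≈ -1248.0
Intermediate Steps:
V = 186 (V = 249 - 63 = 186)
M(-52) + 1/(V + 2394) = 24*(-52) + 1/(186 + 2394) = -1248 + 1/2580 = -3219839/2580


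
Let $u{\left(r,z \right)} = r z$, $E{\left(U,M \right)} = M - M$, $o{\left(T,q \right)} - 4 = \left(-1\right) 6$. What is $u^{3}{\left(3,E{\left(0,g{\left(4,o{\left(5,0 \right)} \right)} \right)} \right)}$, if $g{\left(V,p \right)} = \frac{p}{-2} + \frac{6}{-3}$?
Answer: $0$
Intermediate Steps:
$o{\left(T,q \right)} = -2$ ($o{\left(T,q \right)} = 4 - 6 = -2$)
$g{\left(V,p \right)} = -2 - \frac{p}{2}$ ($g{\left(V,p \right)} = p \left(- \frac{1}{2}\right) + 6 \left(- \frac{1}{3}\right) = - \frac{p}{2} - 2 = -2 - \frac{p}{2}$)
$E{\left(U,M \right)} = 0$
$u^{3}{\left(3,E{\left(0,g{\left(4,o{\left(5,0 \right)} \right)} \right)} \right)} = \left(3 \cdot 0\right)^{3} = 0^{3} = 0$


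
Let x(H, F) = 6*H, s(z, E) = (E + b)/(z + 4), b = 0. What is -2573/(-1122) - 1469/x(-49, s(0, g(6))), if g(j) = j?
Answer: 200390/27489 ≈ 7.2898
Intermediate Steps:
s(z, E) = E/(4 + z) (s(z, E) = (E + 0)/(z + 4) = E/(4 + z))
-2573/(-1122) - 1469/x(-49, s(0, g(6))) = -2573/(-1122) - 1469/(6*(-49)) = -2573*(-1/1122) - 1469/(-294) = 2573/1122 - 1469*(-1/294) = 2573/1122 + 1469/294 = 200390/27489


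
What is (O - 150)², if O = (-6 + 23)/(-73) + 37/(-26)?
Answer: 82853592649/3602404 ≈ 23000.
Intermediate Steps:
O = -3143/1898 (O = 17*(-1/73) + 37*(-1/26) = -17/73 - 37/26 = -3143/1898 ≈ -1.6560)
(O - 150)² = (-3143/1898 - 150)² = (-287843/1898)² = 82853592649/3602404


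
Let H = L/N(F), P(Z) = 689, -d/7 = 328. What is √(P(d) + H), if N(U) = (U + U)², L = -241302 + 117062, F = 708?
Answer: √86334959/354 ≈ 26.248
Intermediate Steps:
d = -2296 (d = -7*328 = -2296)
L = -124240
N(U) = 4*U² (N(U) = (2*U)² = 4*U²)
H = -7765/125316 (H = -124240/(4*708²) = -124240/(4*501264) = -124240/2005056 = -124240*1/2005056 = -7765/125316 ≈ -0.061963)
√(P(d) + H) = √(689 - 7765/125316) = √(86334959/125316) = √86334959/354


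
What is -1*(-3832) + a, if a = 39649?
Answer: 43481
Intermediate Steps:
-1*(-3832) + a = -1*(-3832) + 39649 = 3832 + 39649 = 43481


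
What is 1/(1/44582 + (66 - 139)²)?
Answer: 44582/237577479 ≈ 0.00018765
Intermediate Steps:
1/(1/44582 + (66 - 139)²) = 1/(1/44582 + (-73)²) = 1/(1/44582 + 5329) = 1/(237577479/44582) = 44582/237577479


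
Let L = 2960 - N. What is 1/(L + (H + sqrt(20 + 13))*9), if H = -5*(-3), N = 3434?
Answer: -113/37416 - sqrt(33)/12472 ≈ -0.0034807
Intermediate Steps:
H = 15
L = -474 (L = 2960 - 1*3434 = 2960 - 3434 = -474)
1/(L + (H + sqrt(20 + 13))*9) = 1/(-474 + (15 + sqrt(20 + 13))*9) = 1/(-474 + (15 + sqrt(33))*9) = 1/(-474 + (135 + 9*sqrt(33))) = 1/(-339 + 9*sqrt(33))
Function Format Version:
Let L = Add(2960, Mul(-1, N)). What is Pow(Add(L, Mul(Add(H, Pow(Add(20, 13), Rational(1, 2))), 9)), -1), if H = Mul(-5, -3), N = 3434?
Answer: Add(Rational(-113, 37416), Mul(Rational(-1, 12472), Pow(33, Rational(1, 2)))) ≈ -0.0034807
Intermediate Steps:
H = 15
L = -474 (L = Add(2960, Mul(-1, 3434)) = Add(2960, -3434) = -474)
Pow(Add(L, Mul(Add(H, Pow(Add(20, 13), Rational(1, 2))), 9)), -1) = Pow(Add(-474, Mul(Add(15, Pow(Add(20, 13), Rational(1, 2))), 9)), -1) = Pow(Add(-474, Mul(Add(15, Pow(33, Rational(1, 2))), 9)), -1) = Pow(Add(-474, Add(135, Mul(9, Pow(33, Rational(1, 2))))), -1) = Pow(Add(-339, Mul(9, Pow(33, Rational(1, 2)))), -1)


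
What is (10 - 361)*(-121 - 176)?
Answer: 104247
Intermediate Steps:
(10 - 361)*(-121 - 176) = -351*(-297) = 104247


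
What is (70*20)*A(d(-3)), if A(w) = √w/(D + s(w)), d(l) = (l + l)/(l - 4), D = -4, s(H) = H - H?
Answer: -50*√42 ≈ -324.04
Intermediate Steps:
s(H) = 0
d(l) = 2*l/(-4 + l) (d(l) = (2*l)/(-4 + l) = 2*l/(-4 + l))
A(w) = -√w/4 (A(w) = √w/(-4 + 0) = √w/(-4) = -√w/4)
(70*20)*A(d(-3)) = (70*20)*(-√6*√(-1/(-4 - 3))/4) = 1400*(-√6*√(-1/(-7))/4) = 1400*(-√42/7/4) = 1400*(-√42/28) = -50*√42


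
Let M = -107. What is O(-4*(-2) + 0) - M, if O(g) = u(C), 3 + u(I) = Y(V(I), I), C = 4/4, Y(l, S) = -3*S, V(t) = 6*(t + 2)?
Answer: 101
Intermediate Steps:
V(t) = 12 + 6*t (V(t) = 6*(2 + t) = 12 + 6*t)
C = 1 (C = 4*(¼) = 1)
u(I) = -3 - 3*I
O(g) = -6 (O(g) = -3 - 3*1 = -3 - 3 = -6)
O(-4*(-2) + 0) - M = -6 - 1*(-107) = -6 + 107 = 101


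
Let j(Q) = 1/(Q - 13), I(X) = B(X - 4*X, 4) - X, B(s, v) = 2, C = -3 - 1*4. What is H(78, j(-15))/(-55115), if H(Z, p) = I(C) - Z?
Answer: 69/55115 ≈ 0.0012519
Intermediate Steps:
C = -7 (C = -3 - 4 = -7)
I(X) = 2 - X
j(Q) = 1/(-13 + Q)
H(Z, p) = 9 - Z (H(Z, p) = (2 - 1*(-7)) - Z = (2 + 7) - Z = 9 - Z)
H(78, j(-15))/(-55115) = (9 - 1*78)/(-55115) = (9 - 78)*(-1/55115) = -69*(-1/55115) = 69/55115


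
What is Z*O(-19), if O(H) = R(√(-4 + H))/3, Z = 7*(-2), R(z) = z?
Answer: -14*I*√23/3 ≈ -22.381*I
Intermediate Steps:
Z = -14
O(H) = √(-4 + H)/3
Z*O(-19) = -14*√(-4 - 19)/3 = -14*√(-23)/3 = -14*I*√23/3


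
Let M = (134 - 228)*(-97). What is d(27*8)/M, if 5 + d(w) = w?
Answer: 211/9118 ≈ 0.023141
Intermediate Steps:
M = 9118 (M = -94*(-97) = 9118)
d(w) = -5 + w
d(27*8)/M = (-5 + 27*8)/9118 = (-5 + 216)*(1/9118) = 211*(1/9118) = 211/9118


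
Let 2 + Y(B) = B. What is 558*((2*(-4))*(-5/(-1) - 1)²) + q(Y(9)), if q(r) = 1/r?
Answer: -499967/7 ≈ -71424.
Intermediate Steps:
Y(B) = -2 + B
558*((2*(-4))*(-5/(-1) - 1)²) + q(Y(9)) = 558*((2*(-4))*(-5/(-1) - 1)²) + 1/(-2 + 9) = 558*(-8*(-5*(-1) - 1)²) + 1/7 = 558*(-8*(5 - 1)²) + ⅐ = 558*(-8*4²) + ⅐ = 558*(-8*16) + ⅐ = 558*(-128) + ⅐ = -71424 + ⅐ = -499967/7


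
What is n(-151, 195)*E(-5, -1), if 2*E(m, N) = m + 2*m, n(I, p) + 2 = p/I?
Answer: 7455/302 ≈ 24.685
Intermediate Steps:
n(I, p) = -2 + p/I
E(m, N) = 3*m/2 (E(m, N) = (m + 2*m)/2 = (3*m)/2 = 3*m/2)
n(-151, 195)*E(-5, -1) = (-2 + 195/(-151))*((3/2)*(-5)) = (-2 + 195*(-1/151))*(-15/2) = (-2 - 195/151)*(-15/2) = -497/151*(-15/2) = 7455/302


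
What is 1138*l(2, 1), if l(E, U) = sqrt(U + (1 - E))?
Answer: 0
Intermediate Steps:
l(E, U) = sqrt(1 + U - E)
1138*l(2, 1) = 1138*sqrt(1 + 1 - 1*2) = 1138*sqrt(1 + 1 - 2) = 1138*sqrt(0) = 1138*0 = 0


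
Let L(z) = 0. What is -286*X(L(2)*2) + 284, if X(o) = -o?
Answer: 284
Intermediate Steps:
-286*X(L(2)*2) + 284 = -(-286)*0*2 + 284 = -(-286)*0 + 284 = -286*0 + 284 = 0 + 284 = 284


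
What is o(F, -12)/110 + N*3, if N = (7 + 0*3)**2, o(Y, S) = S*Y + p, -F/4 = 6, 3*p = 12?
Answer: 8231/55 ≈ 149.65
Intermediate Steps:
p = 4 (p = (1/3)*12 = 4)
F = -24 (F = -4*6 = -24)
o(Y, S) = 4 + S*Y (o(Y, S) = S*Y + 4 = 4 + S*Y)
N = 49 (N = (7 + 0)**2 = 7**2 = 49)
o(F, -12)/110 + N*3 = (4 - 12*(-24))/110 + 49*3 = (4 + 288)*(1/110) + 147 = 292*(1/110) + 147 = 146/55 + 147 = 8231/55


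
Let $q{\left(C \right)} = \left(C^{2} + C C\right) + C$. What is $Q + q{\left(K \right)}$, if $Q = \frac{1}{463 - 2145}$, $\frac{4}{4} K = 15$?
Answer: $\frac{782129}{1682} \approx 465.0$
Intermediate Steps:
$K = 15$
$q{\left(C \right)} = C + 2 C^{2}$ ($q{\left(C \right)} = \left(C^{2} + C^{2}\right) + C = 2 C^{2} + C = C + 2 C^{2}$)
$Q = - \frac{1}{1682}$ ($Q = \frac{1}{-1682} = - \frac{1}{1682} \approx -0.00059453$)
$Q + q{\left(K \right)} = - \frac{1}{1682} + 15 \left(1 + 2 \cdot 15\right) = - \frac{1}{1682} + 15 \left(1 + 30\right) = - \frac{1}{1682} + 15 \cdot 31 = - \frac{1}{1682} + 465 = \frac{782129}{1682}$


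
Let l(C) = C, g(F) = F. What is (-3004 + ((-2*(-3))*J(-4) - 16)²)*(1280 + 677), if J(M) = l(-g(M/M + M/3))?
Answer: -5495256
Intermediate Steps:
J(M) = -1 - M/3 (J(M) = -(M/M + M/3) = -(1 + M*(⅓)) = -(1 + M/3) = -1 - M/3)
(-3004 + ((-2*(-3))*J(-4) - 16)²)*(1280 + 677) = (-3004 + ((-2*(-3))*(-1 - ⅓*(-4)) - 16)²)*(1280 + 677) = (-3004 + (6*(-1 + 4/3) - 16)²)*1957 = (-3004 + (6*(⅓) - 16)²)*1957 = (-3004 + (2 - 16)²)*1957 = (-3004 + (-14)²)*1957 = (-3004 + 196)*1957 = -2808*1957 = -5495256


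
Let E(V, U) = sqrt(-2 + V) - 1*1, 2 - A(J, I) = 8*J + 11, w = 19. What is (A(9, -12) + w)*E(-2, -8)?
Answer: 62 - 124*I ≈ 62.0 - 124.0*I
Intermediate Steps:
A(J, I) = -9 - 8*J (A(J, I) = 2 - (8*J + 11) = 2 - (11 + 8*J) = 2 + (-11 - 8*J) = -9 - 8*J)
E(V, U) = -1 + sqrt(-2 + V) (E(V, U) = sqrt(-2 + V) - 1 = -1 + sqrt(-2 + V))
(A(9, -12) + w)*E(-2, -8) = ((-9 - 8*9) + 19)*(-1 + sqrt(-2 - 2)) = ((-9 - 72) + 19)*(-1 + sqrt(-4)) = (-81 + 19)*(-1 + 2*I) = -62*(-1 + 2*I) = 62 - 124*I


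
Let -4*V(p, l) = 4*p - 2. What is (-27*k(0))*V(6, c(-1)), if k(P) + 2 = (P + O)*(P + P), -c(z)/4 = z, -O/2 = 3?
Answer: -297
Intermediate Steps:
O = -6 (O = -2*3 = -6)
c(z) = -4*z
k(P) = -2 + 2*P*(-6 + P) (k(P) = -2 + (P - 6)*(P + P) = -2 + (-6 + P)*(2*P) = -2 + 2*P*(-6 + P))
V(p, l) = 1/2 - p (V(p, l) = -(4*p - 2)/4 = -(-2 + 4*p)/4 = 1/2 - p)
(-27*k(0))*V(6, c(-1)) = (-27*(-2 - 12*0 + 2*0**2))*(1/2 - 1*6) = (-27*(-2 + 0 + 2*0))*(1/2 - 6) = -27*(-2 + 0 + 0)*(-11/2) = -27*(-2)*(-11/2) = 54*(-11/2) = -297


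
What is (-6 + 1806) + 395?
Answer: 2195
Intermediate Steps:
(-6 + 1806) + 395 = 1800 + 395 = 2195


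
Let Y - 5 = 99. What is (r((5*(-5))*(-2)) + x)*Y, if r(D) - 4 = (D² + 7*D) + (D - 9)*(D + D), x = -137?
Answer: 708968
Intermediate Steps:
Y = 104 (Y = 5 + 99 = 104)
r(D) = 4 + D² + 7*D + 2*D*(-9 + D) (r(D) = 4 + ((D² + 7*D) + (D - 9)*(D + D)) = 4 + ((D² + 7*D) + (-9 + D)*(2*D)) = 4 + ((D² + 7*D) + 2*D*(-9 + D)) = 4 + (D² + 7*D + 2*D*(-9 + D)) = 4 + D² + 7*D + 2*D*(-9 + D))
(r((5*(-5))*(-2)) + x)*Y = ((4 - 11*5*(-5)*(-2) + 3*((5*(-5))*(-2))²) - 137)*104 = ((4 - (-275)*(-2) + 3*(-25*(-2))²) - 137)*104 = ((4 - 11*50 + 3*50²) - 137)*104 = ((4 - 550 + 3*2500) - 137)*104 = ((4 - 550 + 7500) - 137)*104 = (6954 - 137)*104 = 6817*104 = 708968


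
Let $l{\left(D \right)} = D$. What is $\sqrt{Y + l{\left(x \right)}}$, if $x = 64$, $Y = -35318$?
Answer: $i \sqrt{35254} \approx 187.76 i$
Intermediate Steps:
$\sqrt{Y + l{\left(x \right)}} = \sqrt{-35318 + 64} = \sqrt{-35254} = i \sqrt{35254}$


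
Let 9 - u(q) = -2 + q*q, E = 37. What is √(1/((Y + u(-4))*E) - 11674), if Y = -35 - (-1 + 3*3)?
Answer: 5*I*√92054631/444 ≈ 108.05*I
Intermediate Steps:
Y = -43 (Y = -35 - (-1 + 9) = -35 - 1*8 = -35 - 8 = -43)
u(q) = 11 - q² (u(q) = 9 - (-2 + q*q) = 9 - (-2 + q²) = 9 + (2 - q²) = 11 - q²)
√(1/((Y + u(-4))*E) - 11674) = √(1/((-43 + (11 - 1*(-4)²))*37) - 11674) = √(1/((-43 + (11 - 1*16))*37) - 11674) = √(1/((-43 + (11 - 16))*37) - 11674) = √(1/((-43 - 5)*37) - 11674) = √(1/(-48*37) - 11674) = √(1/(-1776) - 11674) = √(-1/1776 - 11674) = √(-20733025/1776) = 5*I*√92054631/444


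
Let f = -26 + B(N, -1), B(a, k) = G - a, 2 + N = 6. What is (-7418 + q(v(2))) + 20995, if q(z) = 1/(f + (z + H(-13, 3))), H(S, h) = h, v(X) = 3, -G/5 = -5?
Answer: 13578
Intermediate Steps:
N = 4 (N = -2 + 6 = 4)
G = 25 (G = -5*(-5) = 25)
B(a, k) = 25 - a
f = -5 (f = -26 + (25 - 1*4) = -26 + (25 - 4) = -26 + 21 = -5)
q(z) = 1/(-2 + z) (q(z) = 1/(-5 + (z + 3)) = 1/(-5 + (3 + z)) = 1/(-2 + z))
(-7418 + q(v(2))) + 20995 = (-7418 + 1/(-2 + 3)) + 20995 = (-7418 + 1/1) + 20995 = (-7418 + 1) + 20995 = -7417 + 20995 = 13578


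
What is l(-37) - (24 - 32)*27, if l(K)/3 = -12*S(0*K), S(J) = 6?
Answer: 0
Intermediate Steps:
l(K) = -216 (l(K) = 3*(-12*6) = 3*(-72) = -216)
l(-37) - (24 - 32)*27 = -216 - (24 - 32)*27 = -216 - (-8)*27 = -216 - 1*(-216) = -216 + 216 = 0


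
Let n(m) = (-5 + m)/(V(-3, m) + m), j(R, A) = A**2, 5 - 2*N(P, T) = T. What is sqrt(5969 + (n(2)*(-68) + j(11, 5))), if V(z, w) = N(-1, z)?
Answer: 2*sqrt(1507) ≈ 77.640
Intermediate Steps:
N(P, T) = 5/2 - T/2
V(z, w) = 5/2 - z/2
n(m) = (-5 + m)/(4 + m) (n(m) = (-5 + m)/((5/2 - 1/2*(-3)) + m) = (-5 + m)/((5/2 + 3/2) + m) = (-5 + m)/(4 + m))
sqrt(5969 + (n(2)*(-68) + j(11, 5))) = sqrt(5969 + (((-5 + 2)/(4 + 2))*(-68) + 5**2)) = sqrt(5969 + ((-3/6)*(-68) + 25)) = sqrt(5969 + (((1/6)*(-3))*(-68) + 25)) = sqrt(5969 + (-1/2*(-68) + 25)) = sqrt(5969 + (34 + 25)) = sqrt(5969 + 59) = sqrt(6028) = 2*sqrt(1507)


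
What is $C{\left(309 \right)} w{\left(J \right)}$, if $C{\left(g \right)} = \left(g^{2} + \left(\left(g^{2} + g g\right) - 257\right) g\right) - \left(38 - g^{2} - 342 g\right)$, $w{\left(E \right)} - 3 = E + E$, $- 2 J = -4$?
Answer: $414571129$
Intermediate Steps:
$J = 2$ ($J = \left(- \frac{1}{2}\right) \left(-4\right) = 2$)
$w{\left(E \right)} = 3 + 2 E$ ($w{\left(E \right)} = 3 + \left(E + E\right) = 3 + 2 E$)
$C{\left(g \right)} = -38 + 2 g^{2} + 342 g + g \left(-257 + 2 g^{2}\right)$ ($C{\left(g \right)} = \left(g^{2} + \left(\left(g^{2} + g^{2}\right) - 257\right) g\right) + \left(-38 + g^{2} + 342 g\right) = \left(g^{2} + \left(2 g^{2} - 257\right) g\right) + \left(-38 + g^{2} + 342 g\right) = \left(g^{2} + \left(-257 + 2 g^{2}\right) g\right) + \left(-38 + g^{2} + 342 g\right) = \left(g^{2} + g \left(-257 + 2 g^{2}\right)\right) + \left(-38 + g^{2} + 342 g\right) = -38 + 2 g^{2} + 342 g + g \left(-257 + 2 g^{2}\right)$)
$C{\left(309 \right)} w{\left(J \right)} = \left(-38 + 2 \cdot 309^{2} + 2 \cdot 309^{3} + 85 \cdot 309\right) \left(3 + 2 \cdot 2\right) = \left(-38 + 2 \cdot 95481 + 2 \cdot 29503629 + 26265\right) \left(3 + 4\right) = \left(-38 + 190962 + 59007258 + 26265\right) 7 = 59224447 \cdot 7 = 414571129$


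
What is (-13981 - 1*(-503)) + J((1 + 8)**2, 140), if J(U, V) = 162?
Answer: -13316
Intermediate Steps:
(-13981 - 1*(-503)) + J((1 + 8)**2, 140) = (-13981 - 1*(-503)) + 162 = (-13981 + 503) + 162 = -13478 + 162 = -13316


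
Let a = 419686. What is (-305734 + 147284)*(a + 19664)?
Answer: -69615007500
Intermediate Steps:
(-305734 + 147284)*(a + 19664) = (-305734 + 147284)*(419686 + 19664) = -158450*439350 = -69615007500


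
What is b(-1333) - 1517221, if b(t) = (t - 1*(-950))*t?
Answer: -1006682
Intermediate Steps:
b(t) = t*(950 + t) (b(t) = (t + 950)*t = (950 + t)*t = t*(950 + t))
b(-1333) - 1517221 = -1333*(950 - 1333) - 1517221 = -1333*(-383) - 1517221 = 510539 - 1517221 = -1006682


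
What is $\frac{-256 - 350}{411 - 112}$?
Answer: $- \frac{606}{299} \approx -2.0268$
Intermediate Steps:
$\frac{-256 - 350}{411 - 112} = - \frac{606}{299}$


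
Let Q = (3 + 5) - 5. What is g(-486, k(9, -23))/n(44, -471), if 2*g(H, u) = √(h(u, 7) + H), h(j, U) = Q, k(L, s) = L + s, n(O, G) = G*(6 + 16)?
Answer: -I*√483/20724 ≈ -0.0010605*I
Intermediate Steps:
n(O, G) = 22*G (n(O, G) = G*22 = 22*G)
Q = 3 (Q = 8 - 5 = 3)
h(j, U) = 3
g(H, u) = √(3 + H)/2
g(-486, k(9, -23))/n(44, -471) = (√(3 - 486)/2)/((22*(-471))) = (√(-483)/2)/(-10362) = ((I*√483)/2)*(-1/10362) = (I*√483/2)*(-1/10362) = -I*√483/20724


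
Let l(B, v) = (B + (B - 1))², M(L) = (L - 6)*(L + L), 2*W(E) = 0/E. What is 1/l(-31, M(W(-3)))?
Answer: 1/3969 ≈ 0.00025195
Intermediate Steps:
W(E) = 0 (W(E) = (0/E)/2 = (½)*0 = 0)
M(L) = 2*L*(-6 + L) (M(L) = (-6 + L)*(2*L) = 2*L*(-6 + L))
l(B, v) = (-1 + 2*B)² (l(B, v) = (B + (-1 + B))² = (-1 + 2*B)²)
1/l(-31, M(W(-3))) = 1/((-1 + 2*(-31))²) = 1/((-1 - 62)²) = 1/((-63)²) = 1/3969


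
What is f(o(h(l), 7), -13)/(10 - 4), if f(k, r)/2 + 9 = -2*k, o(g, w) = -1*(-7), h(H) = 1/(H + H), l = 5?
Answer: -23/3 ≈ -7.6667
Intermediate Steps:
h(H) = 1/(2*H)
o(g, w) = 7
f(k, r) = -18 - 4*k (f(k, r) = -18 + 2*(-2*k) = -18 - 4*k)
f(o(h(l), 7), -13)/(10 - 4) = (-18 - 4*7)/(10 - 4) = (-18 - 28)/6 = (1/6)*(-46) = -23/3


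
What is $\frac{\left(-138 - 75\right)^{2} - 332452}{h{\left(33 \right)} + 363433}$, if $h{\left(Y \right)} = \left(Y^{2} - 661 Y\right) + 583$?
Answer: $- \frac{287083}{343292} \approx -0.83626$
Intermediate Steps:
$h{\left(Y \right)} = 583 + Y^{2} - 661 Y$
$\frac{\left(-138 - 75\right)^{2} - 332452}{h{\left(33 \right)} + 363433} = \frac{\left(-138 - 75\right)^{2} - 332452}{\left(583 + 33^{2} - 21813\right) + 363433} = \frac{\left(-213\right)^{2} - 332452}{\left(583 + 1089 - 21813\right) + 363433} = \frac{45369 - 332452}{-20141 + 363433} = - \frac{287083}{343292}$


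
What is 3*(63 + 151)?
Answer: 642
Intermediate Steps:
3*(63 + 151) = 3*214 = 642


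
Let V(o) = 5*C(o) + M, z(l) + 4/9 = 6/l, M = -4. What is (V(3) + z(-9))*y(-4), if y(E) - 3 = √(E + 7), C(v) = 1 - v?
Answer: -136/3 - 136*√3/9 ≈ -71.507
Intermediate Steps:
z(l) = -4/9 + 6/l
y(E) = 3 + √(7 + E) (y(E) = 3 + √(E + 7) = 3 + √(7 + E))
V(o) = 1 - 5*o (V(o) = 5*(1 - o) - 4 = (5 - 5*o) - 4 = 1 - 5*o)
(V(3) + z(-9))*y(-4) = ((1 - 5*3) + (-4/9 + 6/(-9)))*(3 + √(7 - 4)) = ((1 - 15) + (-4/9 + 6*(-⅑)))*(3 + √3) = (-14 + (-4/9 - ⅔))*(3 + √3) = (-14 - 10/9)*(3 + √3) = -136*(3 + √3)/9 = -136/3 - 136*√3/9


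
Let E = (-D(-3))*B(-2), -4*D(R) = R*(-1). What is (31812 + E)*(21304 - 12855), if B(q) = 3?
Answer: 1075194393/4 ≈ 2.6880e+8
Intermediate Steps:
D(R) = R/4 (D(R) = -R*(-1)/4 = -(-1)*R/4 = R/4)
E = 9/4 (E = -(-3)/4*3 = -1*(-¾)*3 = (¾)*3 = 9/4 ≈ 2.2500)
(31812 + E)*(21304 - 12855) = (31812 + 9/4)*(21304 - 12855) = (127257/4)*8449 = 1075194393/4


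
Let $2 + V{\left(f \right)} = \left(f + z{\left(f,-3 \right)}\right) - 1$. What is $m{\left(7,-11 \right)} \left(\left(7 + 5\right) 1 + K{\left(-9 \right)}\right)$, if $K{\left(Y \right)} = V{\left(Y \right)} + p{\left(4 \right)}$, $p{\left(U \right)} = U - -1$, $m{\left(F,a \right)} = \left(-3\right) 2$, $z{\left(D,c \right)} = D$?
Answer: $24$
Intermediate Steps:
$m{\left(F,a \right)} = -6$
$p{\left(U \right)} = 1 + U$ ($p{\left(U \right)} = U + 1 = 1 + U$)
$V{\left(f \right)} = -3 + 2 f$ ($V{\left(f \right)} = -2 + \left(\left(f + f\right) - 1\right) = -2 + \left(2 f - 1\right) = -2 + \left(-1 + 2 f\right) = -3 + 2 f$)
$K{\left(Y \right)} = 2 + 2 Y$ ($K{\left(Y \right)} = \left(-3 + 2 Y\right) + \left(1 + 4\right) = \left(-3 + 2 Y\right) + 5 = 2 + 2 Y$)
$m{\left(7,-11 \right)} \left(\left(7 + 5\right) 1 + K{\left(-9 \right)}\right) = - 6 \left(\left(7 + 5\right) 1 + \left(2 + 2 \left(-9\right)\right)\right) = - 6 \left(12 \cdot 1 + \left(2 - 18\right)\right) = - 6 \left(12 - 16\right) = \left(-6\right) \left(-4\right) = 24$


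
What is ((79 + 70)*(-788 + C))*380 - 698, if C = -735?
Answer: -86232958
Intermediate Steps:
((79 + 70)*(-788 + C))*380 - 698 = ((79 + 70)*(-788 - 735))*380 - 698 = (149*(-1523))*380 - 698 = -226927*380 - 698 = -86232260 - 698 = -86232958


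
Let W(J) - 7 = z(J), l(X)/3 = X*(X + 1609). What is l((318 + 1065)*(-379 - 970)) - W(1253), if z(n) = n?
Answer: 10433134488798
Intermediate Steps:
l(X) = 3*X*(1609 + X) (l(X) = 3*(X*(X + 1609)) = 3*(X*(1609 + X)) = 3*X*(1609 + X))
W(J) = 7 + J
l((318 + 1065)*(-379 - 970)) - W(1253) = 3*((318 + 1065)*(-379 - 970))*(1609 + (318 + 1065)*(-379 - 970)) - (7 + 1253) = 3*(1383*(-1349))*(1609 + 1383*(-1349)) - 1*1260 = 3*(-1865667)*(1609 - 1865667) - 1260 = 3*(-1865667)*(-1864058) - 1260 = 10433134490058 - 1260 = 10433134488798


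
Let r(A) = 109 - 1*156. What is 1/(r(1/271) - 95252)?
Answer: -1/95299 ≈ -1.0493e-5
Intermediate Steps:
r(A) = -47 (r(A) = 109 - 156 = -47)
1/(r(1/271) - 95252) = 1/(-47 - 95252) = 1/(-95299) = -1/95299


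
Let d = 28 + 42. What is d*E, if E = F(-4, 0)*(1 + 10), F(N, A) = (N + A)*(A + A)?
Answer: 0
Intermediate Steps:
d = 70
F(N, A) = 2*A*(A + N) (F(N, A) = (A + N)*(2*A) = 2*A*(A + N))
E = 0 (E = (2*0*(0 - 4))*(1 + 10) = (2*0*(-4))*11 = 0*11 = 0)
d*E = 70*0 = 0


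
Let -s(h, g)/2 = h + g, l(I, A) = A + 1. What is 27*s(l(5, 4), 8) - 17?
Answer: -719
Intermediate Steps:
l(I, A) = 1 + A
s(h, g) = -2*g - 2*h (s(h, g) = -2*(h + g) = -2*(g + h) = -2*g - 2*h)
27*s(l(5, 4), 8) - 17 = 27*(-2*8 - 2*(1 + 4)) - 17 = 27*(-16 - 2*5) - 17 = 27*(-16 - 10) - 17 = 27*(-26) - 17 = -702 - 17 = -719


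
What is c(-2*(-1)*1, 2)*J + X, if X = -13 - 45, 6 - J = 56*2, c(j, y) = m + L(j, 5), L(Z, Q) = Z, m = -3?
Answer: 48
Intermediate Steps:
c(j, y) = -3 + j
J = -106 (J = 6 - 56*2 = 6 - 1*112 = 6 - 112 = -106)
X = -58
c(-2*(-1)*1, 2)*J + X = (-3 - 2*(-1)*1)*(-106) - 58 = (-3 + 2*1)*(-106) - 58 = (-3 + 2)*(-106) - 58 = -1*(-106) - 58 = 106 - 58 = 48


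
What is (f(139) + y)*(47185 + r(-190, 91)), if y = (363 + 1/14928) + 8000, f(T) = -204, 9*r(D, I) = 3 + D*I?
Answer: 24808821773017/67176 ≈ 3.6931e+8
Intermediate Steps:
r(D, I) = ⅓ + D*I/9 (r(D, I) = (3 + D*I)/9 = ⅓ + D*I/9)
y = 124842865/14928 (y = (363 + 1/14928) + 8000 = 5418865/14928 + 8000 = 124842865/14928 ≈ 8363.0)
(f(139) + y)*(47185 + r(-190, 91)) = (-204 + 124842865/14928)*(47185 + (⅓ + (⅑)*(-190)*91)) = 121797553*(47185 + (⅓ - 17290/9))/14928 = 121797553*(47185 - 17287/9)/14928 = (121797553/14928)*(407378/9) = 24808821773017/67176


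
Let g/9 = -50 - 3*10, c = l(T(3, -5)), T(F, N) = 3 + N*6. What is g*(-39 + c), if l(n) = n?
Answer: 47520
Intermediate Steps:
T(F, N) = 3 + 6*N
c = -27 (c = 3 + 6*(-5) = 3 - 30 = -27)
g = -720 (g = 9*(-50 - 3*10) = 9*(-50 - 30) = 9*(-80) = -720)
g*(-39 + c) = -720*(-39 - 27) = -720*(-66) = 47520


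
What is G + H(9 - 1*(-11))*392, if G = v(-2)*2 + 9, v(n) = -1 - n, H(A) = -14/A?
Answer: -1317/5 ≈ -263.40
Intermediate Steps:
G = 11 (G = (-1 - 1*(-2))*2 + 9 = (-1 + 2)*2 + 9 = 1*2 + 9 = 2 + 9 = 11)
G + H(9 - 1*(-11))*392 = 11 - 14/(9 - 1*(-11))*392 = 11 - 14/(9 + 11)*392 = 11 - 14/20*392 = 11 - 14*1/20*392 = 11 - 7/10*392 = 11 - 1372/5 = -1317/5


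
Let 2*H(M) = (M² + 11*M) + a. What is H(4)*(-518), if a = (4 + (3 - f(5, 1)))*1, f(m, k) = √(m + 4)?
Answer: -16576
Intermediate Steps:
f(m, k) = √(4 + m)
a = 4 (a = (4 + (3 - √(4 + 5)))*1 = (4 + (3 - √9))*1 = (4 + (3 - 1*3))*1 = (4 + (3 - 3))*1 = (4 + 0)*1 = 4*1 = 4)
H(M) = 2 + M²/2 + 11*M/2 (H(M) = ((M² + 11*M) + 4)/2 = (4 + M² + 11*M)/2 = 2 + M²/2 + 11*M/2)
H(4)*(-518) = (2 + (½)*4² + (11/2)*4)*(-518) = (2 + (½)*16 + 22)*(-518) = (2 + 8 + 22)*(-518) = 32*(-518) = -16576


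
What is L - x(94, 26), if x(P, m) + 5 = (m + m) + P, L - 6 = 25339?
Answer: 25204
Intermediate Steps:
L = 25345 (L = 6 + 25339 = 25345)
x(P, m) = -5 + P + 2*m (x(P, m) = -5 + ((m + m) + P) = -5 + (2*m + P) = -5 + (P + 2*m) = -5 + P + 2*m)
L - x(94, 26) = 25345 - (-5 + 94 + 2*26) = 25345 - (-5 + 94 + 52) = 25345 - 1*141 = 25345 - 141 = 25204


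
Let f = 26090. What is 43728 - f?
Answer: 17638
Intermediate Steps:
43728 - f = 43728 - 1*26090 = 43728 - 26090 = 17638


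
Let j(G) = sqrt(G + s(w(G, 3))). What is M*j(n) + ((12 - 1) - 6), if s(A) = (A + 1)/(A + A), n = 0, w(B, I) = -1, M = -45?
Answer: 5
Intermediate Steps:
s(A) = (1 + A)/(2*A) (s(A) = (1 + A)/((2*A)) = (1 + A)*(1/(2*A)) = (1 + A)/(2*A))
j(G) = sqrt(G) (j(G) = sqrt(G + (1/2)*(1 - 1)/(-1)) = sqrt(G + (1/2)*(-1)*0) = sqrt(G + 0) = sqrt(G))
M*j(n) + ((12 - 1) - 6) = -45*sqrt(0) + ((12 - 1) - 6) = -45*0 + (11 - 6) = 0 + 5 = 5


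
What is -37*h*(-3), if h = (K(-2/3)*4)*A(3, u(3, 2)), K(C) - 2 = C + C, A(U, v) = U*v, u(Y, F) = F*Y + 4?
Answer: 8880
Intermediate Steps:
u(Y, F) = 4 + F*Y
K(C) = 2 + 2*C (K(C) = 2 + (C + C) = 2 + 2*C)
h = 80 (h = ((2 + 2*(-2/3))*4)*(3*(4 + 2*3)) = ((2 + 2*(-2*⅓))*4)*(3*(4 + 6)) = ((2 + 2*(-⅔))*4)*(3*10) = ((2 - 4/3)*4)*30 = ((⅔)*4)*30 = (8/3)*30 = 80)
-37*h*(-3) = -37*80*(-3) = -2960*(-3) = 8880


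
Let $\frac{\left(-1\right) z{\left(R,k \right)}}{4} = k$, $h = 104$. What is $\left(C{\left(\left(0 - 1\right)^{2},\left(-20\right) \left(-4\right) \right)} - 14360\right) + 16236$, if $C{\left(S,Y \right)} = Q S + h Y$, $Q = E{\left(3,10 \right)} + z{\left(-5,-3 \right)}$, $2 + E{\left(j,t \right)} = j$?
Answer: $10209$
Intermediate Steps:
$E{\left(j,t \right)} = -2 + j$
$z{\left(R,k \right)} = - 4 k$
$Q = 13$ ($Q = \left(-2 + 3\right) - -12 = 1 + 12 = 13$)
$C{\left(S,Y \right)} = 13 S + 104 Y$
$\left(C{\left(\left(0 - 1\right)^{2},\left(-20\right) \left(-4\right) \right)} - 14360\right) + 16236 = \left(\left(13 \left(0 - 1\right)^{2} + 104 \left(\left(-20\right) \left(-4\right)\right)\right) - 14360\right) + 16236 = \left(\left(13 \left(-1\right)^{2} + 104 \cdot 80\right) - 14360\right) + 16236 = \left(\left(13 \cdot 1 + 8320\right) - 14360\right) + 16236 = \left(\left(13 + 8320\right) - 14360\right) + 16236 = \left(8333 - 14360\right) + 16236 = -6027 + 16236 = 10209$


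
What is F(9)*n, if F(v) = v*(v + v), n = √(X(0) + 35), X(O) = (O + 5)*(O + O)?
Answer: 162*√35 ≈ 958.41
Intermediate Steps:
X(O) = 2*O*(5 + O) (X(O) = (5 + O)*(2*O) = 2*O*(5 + O))
n = √35 (n = √(2*0*(5 + 0) + 35) = √(2*0*5 + 35) = √(0 + 35) = √35 ≈ 5.9161)
F(v) = 2*v² (F(v) = v*(2*v) = 2*v²)
F(9)*n = (2*9²)*√35 = (2*81)*√35 = 162*√35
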